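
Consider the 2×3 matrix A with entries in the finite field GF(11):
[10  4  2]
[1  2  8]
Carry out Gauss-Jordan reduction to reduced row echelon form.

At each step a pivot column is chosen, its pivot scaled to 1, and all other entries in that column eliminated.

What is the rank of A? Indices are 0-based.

rank = 2

step 1: normalize row 0 (÷10) = (1, 7, 9)
  row 1: subtract 1×row0 = (0, 6, 10)
step 2: normalize row 1 (÷6) = (0, 1, 9)
  row 0: subtract 7×row1 = (1, 0, 1)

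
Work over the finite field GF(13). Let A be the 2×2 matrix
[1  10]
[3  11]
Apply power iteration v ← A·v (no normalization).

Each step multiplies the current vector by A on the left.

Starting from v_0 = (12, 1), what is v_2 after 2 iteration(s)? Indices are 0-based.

v_0 = (12, 1).
v_1 = A·v_0 = (9, 8).
v_2 = A·v_1 = (11, 11).

v_2 = (11, 11)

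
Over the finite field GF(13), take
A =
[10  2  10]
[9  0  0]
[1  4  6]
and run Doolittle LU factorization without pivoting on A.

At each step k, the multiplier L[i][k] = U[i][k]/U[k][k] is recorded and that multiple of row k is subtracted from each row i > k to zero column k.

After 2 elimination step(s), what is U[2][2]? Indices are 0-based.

k=0: U[0][0]=10
  eliminate (1,0): mult=10, new row 1: (0, 6, 4); set L[1][0]=10
  eliminate (2,0): mult=4, new row 2: (0, 9, 5); set L[2][0]=4
k=1: U[1][1]=6
  eliminate (2,1): mult=8, new row 2: (0, 0, 12); set L[2][1]=8

U[2][2] = 12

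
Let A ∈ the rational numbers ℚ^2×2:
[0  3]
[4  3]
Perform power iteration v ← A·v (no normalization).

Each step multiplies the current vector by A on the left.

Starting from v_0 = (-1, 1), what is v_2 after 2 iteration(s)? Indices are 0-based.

v_0 = (-1, 1).
v_1 = A·v_0 = (3, -1).
v_2 = A·v_1 = (-3, 9).

v_2 = (-3, 9)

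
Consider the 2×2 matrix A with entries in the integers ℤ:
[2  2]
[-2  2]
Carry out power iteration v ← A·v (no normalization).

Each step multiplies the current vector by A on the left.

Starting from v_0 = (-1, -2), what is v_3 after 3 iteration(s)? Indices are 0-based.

v_3 = (-16, 48)

v_0 = (-1, -2).
v_1 = A·v_0 = (-6, -2).
v_2 = A·v_1 = (-16, 8).
v_3 = A·v_2 = (-16, 48).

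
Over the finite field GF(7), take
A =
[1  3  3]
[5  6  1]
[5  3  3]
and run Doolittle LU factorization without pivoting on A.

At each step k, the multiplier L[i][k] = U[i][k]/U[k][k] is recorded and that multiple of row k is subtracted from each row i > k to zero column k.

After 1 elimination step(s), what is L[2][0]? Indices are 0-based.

k=0: U[0][0]=1
  eliminate (1,0): mult=5, new row 1: (0, 5, 0); set L[1][0]=5
  eliminate (2,0): mult=5, new row 2: (0, 2, 2); set L[2][0]=5

L[2][0] = 5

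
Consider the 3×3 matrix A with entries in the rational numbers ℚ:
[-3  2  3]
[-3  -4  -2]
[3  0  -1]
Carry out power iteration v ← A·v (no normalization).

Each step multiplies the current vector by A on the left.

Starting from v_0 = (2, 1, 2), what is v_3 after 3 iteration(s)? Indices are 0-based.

v_0 = (2, 1, 2).
v_1 = A·v_0 = (2, -14, 4).
v_2 = A·v_1 = (-22, 42, 2).
v_3 = A·v_2 = (156, -106, -68).

v_3 = (156, -106, -68)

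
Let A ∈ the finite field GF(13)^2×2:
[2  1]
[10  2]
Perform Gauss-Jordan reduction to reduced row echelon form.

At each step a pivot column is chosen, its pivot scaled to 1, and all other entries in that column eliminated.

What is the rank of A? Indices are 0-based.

[1] R0 /= 2  ⇒  (1, 7)
     R1 -= 10·R0  ⇒  (0, 10)
[2] R1 /= 10  ⇒  (0, 1)
     R0 -= 7·R1  ⇒  (1, 0)

rank = 2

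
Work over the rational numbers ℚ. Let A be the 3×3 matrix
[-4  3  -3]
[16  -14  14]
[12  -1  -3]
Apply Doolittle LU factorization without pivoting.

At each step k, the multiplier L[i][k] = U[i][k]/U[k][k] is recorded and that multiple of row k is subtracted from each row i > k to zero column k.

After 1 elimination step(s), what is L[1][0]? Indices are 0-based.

L[1][0] = -4

k=0: U[0][0]=-4
  eliminate (1,0): mult=-4, new row 1: (0, -2, 2); set L[1][0]=-4
  eliminate (2,0): mult=-3, new row 2: (0, 8, -12); set L[2][0]=-3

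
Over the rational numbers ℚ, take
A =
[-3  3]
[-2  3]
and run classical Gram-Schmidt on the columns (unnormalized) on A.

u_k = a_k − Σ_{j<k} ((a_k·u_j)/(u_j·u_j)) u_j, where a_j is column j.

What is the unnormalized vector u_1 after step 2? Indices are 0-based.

Step 1: u_0 = a_0 = (-3, -2).
Step 2: u_1 = a_1 − (-15/13)·u_0 = (-6/13, 9/13).

u_1 = (-6/13, 9/13)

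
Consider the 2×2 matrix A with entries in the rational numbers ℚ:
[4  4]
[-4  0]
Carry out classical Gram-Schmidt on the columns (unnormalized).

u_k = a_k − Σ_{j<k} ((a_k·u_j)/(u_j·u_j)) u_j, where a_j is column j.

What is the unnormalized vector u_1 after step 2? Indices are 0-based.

u_1 = (2, 2)

Step 1: u_0 = a_0 = (4, -4).
Step 2: u_1 = a_1 − (1/2)·u_0 = (2, 2).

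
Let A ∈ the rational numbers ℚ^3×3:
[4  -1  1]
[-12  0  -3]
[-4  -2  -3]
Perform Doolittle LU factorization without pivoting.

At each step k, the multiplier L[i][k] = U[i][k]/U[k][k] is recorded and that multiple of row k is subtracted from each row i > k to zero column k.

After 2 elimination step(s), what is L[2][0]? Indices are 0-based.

k=0: U[0][0]=4
  eliminate (1,0): mult=-3, new row 1: (0, -3, 0); set L[1][0]=-3
  eliminate (2,0): mult=-1, new row 2: (0, -3, -2); set L[2][0]=-1
k=1: U[1][1]=-3
  eliminate (2,1): mult=1, new row 2: (0, 0, -2); set L[2][1]=1

L[2][0] = -1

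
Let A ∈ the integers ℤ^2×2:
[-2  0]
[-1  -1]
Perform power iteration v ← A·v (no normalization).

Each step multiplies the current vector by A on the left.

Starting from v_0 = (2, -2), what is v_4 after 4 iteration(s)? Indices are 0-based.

v_0 = (2, -2).
v_1 = A·v_0 = (-4, 0).
v_2 = A·v_1 = (8, 4).
v_3 = A·v_2 = (-16, -12).
v_4 = A·v_3 = (32, 28).

v_4 = (32, 28)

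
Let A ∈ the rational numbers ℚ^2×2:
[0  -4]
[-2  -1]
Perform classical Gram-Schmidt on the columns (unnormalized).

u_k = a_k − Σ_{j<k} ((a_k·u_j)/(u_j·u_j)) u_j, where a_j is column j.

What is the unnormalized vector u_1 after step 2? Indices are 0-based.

u_1 = (-4, 0)

Step 1: u_0 = a_0 = (0, -2).
Step 2: u_1 = a_1 − (1/2)·u_0 = (-4, 0).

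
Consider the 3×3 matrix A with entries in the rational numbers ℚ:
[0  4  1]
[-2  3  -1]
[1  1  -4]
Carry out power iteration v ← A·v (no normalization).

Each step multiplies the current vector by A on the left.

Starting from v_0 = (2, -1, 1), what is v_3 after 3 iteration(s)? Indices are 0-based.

v_0 = (2, -1, 1).
v_1 = A·v_0 = (-3, -8, -3).
v_2 = A·v_1 = (-35, -15, 1).
v_3 = A·v_2 = (-59, 24, -54).

v_3 = (-59, 24, -54)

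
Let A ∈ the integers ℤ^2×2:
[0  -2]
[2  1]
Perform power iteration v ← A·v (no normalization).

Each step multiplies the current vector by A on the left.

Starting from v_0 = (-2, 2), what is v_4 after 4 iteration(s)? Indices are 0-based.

v_4 = (4, 38)

v_0 = (-2, 2).
v_1 = A·v_0 = (-4, -2).
v_2 = A·v_1 = (4, -10).
v_3 = A·v_2 = (20, -2).
v_4 = A·v_3 = (4, 38).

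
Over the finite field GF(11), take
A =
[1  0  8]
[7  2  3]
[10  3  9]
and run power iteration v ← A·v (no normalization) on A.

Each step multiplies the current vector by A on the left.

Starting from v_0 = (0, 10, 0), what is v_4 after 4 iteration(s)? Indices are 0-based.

v_4 = (10, 4, 0)

v_0 = (0, 10, 0).
v_1 = A·v_0 = (0, 9, 8).
v_2 = A·v_1 = (9, 9, 0).
v_3 = A·v_2 = (9, 4, 7).
v_4 = A·v_3 = (10, 4, 0).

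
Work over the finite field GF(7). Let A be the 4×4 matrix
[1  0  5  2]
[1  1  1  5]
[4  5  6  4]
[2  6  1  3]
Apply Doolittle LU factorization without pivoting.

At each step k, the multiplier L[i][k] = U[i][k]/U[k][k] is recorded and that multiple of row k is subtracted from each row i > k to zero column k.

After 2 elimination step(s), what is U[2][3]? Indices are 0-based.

[col 0] pivot 1
  R1 -= 1*R0 → (0, 1, 3, 3)  (L[1][0] := 1)
  R2 -= 4*R0 → (0, 5, 0, 3)  (L[2][0] := 4)
  R3 -= 2*R0 → (0, 6, 5, 6)  (L[3][0] := 2)
[col 1] pivot 1
  R2 -= 5*R1 → (0, 0, 6, 2)  (L[2][1] := 5)
  R3 -= 6*R1 → (0, 0, 1, 2)  (L[3][1] := 6)

U[2][3] = 2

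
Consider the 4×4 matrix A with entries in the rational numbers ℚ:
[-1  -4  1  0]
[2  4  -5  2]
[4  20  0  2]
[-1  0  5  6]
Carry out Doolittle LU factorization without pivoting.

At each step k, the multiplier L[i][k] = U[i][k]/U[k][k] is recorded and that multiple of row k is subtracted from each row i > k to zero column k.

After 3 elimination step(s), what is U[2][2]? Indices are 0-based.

Step 1: pivot at (0,0) is -1.
  row1 ← row1 − (-2)·row0  ⇒  L[1][0]=-2, U row1=(0, -4, -3, 2)
  row2 ← row2 − (-4)·row0  ⇒  L[2][0]=-4, U row2=(0, 4, 4, 2)
  row3 ← row3 − (1)·row0  ⇒  L[3][0]=1, U row3=(0, 4, 4, 6)
Step 2: pivot at (1,1) is -4.
  row2 ← row2 − (-1)·row1  ⇒  L[2][1]=-1, U row2=(0, 0, 1, 4)
  row3 ← row3 − (-1)·row1  ⇒  L[3][1]=-1, U row3=(0, 0, 1, 8)
Step 3: pivot at (2,2) is 1.
  row3 ← row3 − (1)·row2  ⇒  L[3][2]=1, U row3=(0, 0, 0, 4)

U[2][2] = 1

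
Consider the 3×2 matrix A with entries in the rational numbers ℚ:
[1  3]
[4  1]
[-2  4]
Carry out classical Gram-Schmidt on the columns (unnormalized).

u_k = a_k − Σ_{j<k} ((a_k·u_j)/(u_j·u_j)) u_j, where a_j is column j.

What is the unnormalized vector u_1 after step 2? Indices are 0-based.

Step 1: u_0 = a_0 = (1, 4, -2).
Step 2: u_1 = a_1 − (-1/21)·u_0 = (64/21, 25/21, 82/21).

u_1 = (64/21, 25/21, 82/21)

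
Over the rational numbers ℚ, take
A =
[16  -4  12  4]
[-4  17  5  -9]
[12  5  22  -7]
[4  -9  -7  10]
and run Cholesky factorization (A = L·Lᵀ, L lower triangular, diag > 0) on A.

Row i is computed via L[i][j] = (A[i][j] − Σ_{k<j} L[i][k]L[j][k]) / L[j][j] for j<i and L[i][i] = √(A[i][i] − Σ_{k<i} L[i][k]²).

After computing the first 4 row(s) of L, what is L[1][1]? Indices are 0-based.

Step 1: L[0][0] = √(16) = 4.
  L[1][0] = (-4) / L[0][0] = -1.
Step 2: L[1][1] = √(16) = 4.
  L[2][0] = (12) / L[0][0] = 3.
  L[2][1] = (8) / L[1][1] = 2.
Step 3: L[2][2] = √(9) = 3.
  L[3][0] = (4) / L[0][0] = 1.
  L[3][1] = (-8) / L[1][1] = -2.
  L[3][2] = (-6) / L[2][2] = -2.
Step 4: L[3][3] = √(1) = 1.

L[1][1] = 4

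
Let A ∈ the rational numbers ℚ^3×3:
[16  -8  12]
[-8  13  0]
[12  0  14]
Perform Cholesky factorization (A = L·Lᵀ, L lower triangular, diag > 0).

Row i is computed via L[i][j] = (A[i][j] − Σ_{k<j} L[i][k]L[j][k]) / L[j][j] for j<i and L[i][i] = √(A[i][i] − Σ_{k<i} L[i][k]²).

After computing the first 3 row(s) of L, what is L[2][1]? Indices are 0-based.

L[2][1] = 2

Step 1: L[0][0] = √(16) = 4.
  L[1][0] = (-8) / L[0][0] = -2.
Step 2: L[1][1] = √(9) = 3.
  L[2][0] = (12) / L[0][0] = 3.
  L[2][1] = (6) / L[1][1] = 2.
Step 3: L[2][2] = √(1) = 1.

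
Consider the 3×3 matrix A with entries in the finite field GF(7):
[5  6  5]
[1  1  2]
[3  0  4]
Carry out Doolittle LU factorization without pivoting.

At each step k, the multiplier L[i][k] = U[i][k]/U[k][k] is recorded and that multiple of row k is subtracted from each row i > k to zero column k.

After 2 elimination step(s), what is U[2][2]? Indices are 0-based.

U[2][2] = 4

[col 0] pivot 5
  R1 -= 3*R0 → (0, 4, 1)  (L[1][0] := 3)
  R2 -= 2*R0 → (0, 2, 1)  (L[2][0] := 2)
[col 1] pivot 4
  R2 -= 4*R1 → (0, 0, 4)  (L[2][1] := 4)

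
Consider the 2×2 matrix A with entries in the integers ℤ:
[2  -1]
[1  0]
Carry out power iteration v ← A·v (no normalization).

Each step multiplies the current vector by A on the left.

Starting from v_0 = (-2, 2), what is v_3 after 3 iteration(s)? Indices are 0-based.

v_3 = (-14, -10)

v_0 = (-2, 2).
v_1 = A·v_0 = (-6, -2).
v_2 = A·v_1 = (-10, -6).
v_3 = A·v_2 = (-14, -10).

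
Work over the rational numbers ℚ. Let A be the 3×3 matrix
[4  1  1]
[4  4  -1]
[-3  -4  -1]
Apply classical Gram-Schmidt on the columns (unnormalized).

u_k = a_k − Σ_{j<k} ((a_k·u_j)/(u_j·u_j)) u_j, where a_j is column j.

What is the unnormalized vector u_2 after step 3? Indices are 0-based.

Step 1: u_0 = a_0 = (4, 4, -3).
Step 2: u_1 = a_1 − (32/41)·u_0 = (-87/41, 36/41, -68/41).
Step 3: u_2 = a_2 − (3/41)·u_0 − (-55/329)·u_1 = (116/329, -377/329, -348/329).

u_2 = (116/329, -377/329, -348/329)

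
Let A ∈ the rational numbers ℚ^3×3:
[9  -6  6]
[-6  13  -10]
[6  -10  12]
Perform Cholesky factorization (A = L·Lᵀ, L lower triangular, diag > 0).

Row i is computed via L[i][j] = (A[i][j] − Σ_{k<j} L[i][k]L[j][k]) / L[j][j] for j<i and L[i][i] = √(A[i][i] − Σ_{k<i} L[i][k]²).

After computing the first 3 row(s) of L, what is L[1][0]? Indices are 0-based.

Step 1: L[0][0] = √(9) = 3.
  L[1][0] = (-6) / L[0][0] = -2.
Step 2: L[1][1] = √(9) = 3.
  L[2][0] = (6) / L[0][0] = 2.
  L[2][1] = (-6) / L[1][1] = -2.
Step 3: L[2][2] = √(4) = 2.

L[1][0] = -2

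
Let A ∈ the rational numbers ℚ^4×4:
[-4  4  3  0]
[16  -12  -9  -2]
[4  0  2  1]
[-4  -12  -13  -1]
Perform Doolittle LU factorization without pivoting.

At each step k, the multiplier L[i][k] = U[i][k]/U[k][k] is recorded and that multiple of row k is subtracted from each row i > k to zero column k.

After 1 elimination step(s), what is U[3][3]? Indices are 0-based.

[col 0] pivot -4
  R1 -= -4*R0 → (0, 4, 3, -2)  (L[1][0] := -4)
  R2 -= -1*R0 → (0, 4, 5, 1)  (L[2][0] := -1)
  R3 -= 1*R0 → (0, -16, -16, -1)  (L[3][0] := 1)

U[3][3] = -1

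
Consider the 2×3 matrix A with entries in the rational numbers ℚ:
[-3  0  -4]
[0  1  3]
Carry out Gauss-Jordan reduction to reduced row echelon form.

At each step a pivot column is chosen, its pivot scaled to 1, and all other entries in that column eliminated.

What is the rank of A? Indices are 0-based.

rank = 2

[1] R0 /= -3  ⇒  (1, 0, 4/3)
[2] R1 /= 1  ⇒  (0, 1, 3)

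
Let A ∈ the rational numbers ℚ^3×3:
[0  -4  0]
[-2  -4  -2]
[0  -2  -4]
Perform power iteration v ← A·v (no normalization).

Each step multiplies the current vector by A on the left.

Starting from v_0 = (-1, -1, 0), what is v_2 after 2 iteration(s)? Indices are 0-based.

v_0 = (-1, -1, 0).
v_1 = A·v_0 = (4, 6, 2).
v_2 = A·v_1 = (-24, -36, -20).

v_2 = (-24, -36, -20)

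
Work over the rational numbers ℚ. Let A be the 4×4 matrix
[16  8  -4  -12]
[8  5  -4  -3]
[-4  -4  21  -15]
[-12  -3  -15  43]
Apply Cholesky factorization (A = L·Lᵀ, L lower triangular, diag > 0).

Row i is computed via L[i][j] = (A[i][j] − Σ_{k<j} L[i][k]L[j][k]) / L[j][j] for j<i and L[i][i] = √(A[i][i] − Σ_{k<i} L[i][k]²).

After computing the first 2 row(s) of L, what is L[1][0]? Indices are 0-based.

Step 1: L[0][0] = √(16) = 4.
  L[1][0] = (8) / L[0][0] = 2.
Step 2: L[1][1] = √(1) = 1.

L[1][0] = 2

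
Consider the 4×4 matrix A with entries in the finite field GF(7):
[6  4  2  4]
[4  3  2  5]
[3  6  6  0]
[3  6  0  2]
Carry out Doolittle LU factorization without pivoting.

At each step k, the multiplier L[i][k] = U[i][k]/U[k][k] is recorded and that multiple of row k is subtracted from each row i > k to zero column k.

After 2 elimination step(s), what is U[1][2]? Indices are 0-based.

U[1][2] = 3

[col 0] pivot 6
  R1 -= 3*R0 → (0, 5, 3, 0)  (L[1][0] := 3)
  R2 -= 4*R0 → (0, 4, 5, 5)  (L[2][0] := 4)
  R3 -= 4*R0 → (0, 4, 6, 0)  (L[3][0] := 4)
[col 1] pivot 5
  R2 -= 5*R1 → (0, 0, 4, 5)  (L[2][1] := 5)
  R3 -= 5*R1 → (0, 0, 5, 0)  (L[3][1] := 5)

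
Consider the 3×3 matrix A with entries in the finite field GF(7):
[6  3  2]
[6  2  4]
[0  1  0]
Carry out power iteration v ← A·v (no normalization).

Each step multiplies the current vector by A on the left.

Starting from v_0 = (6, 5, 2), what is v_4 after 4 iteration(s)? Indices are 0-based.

v_0 = (6, 5, 2).
v_1 = A·v_0 = (6, 5, 5).
v_2 = A·v_1 = (5, 3, 5).
v_3 = A·v_2 = (0, 0, 3).
v_4 = A·v_3 = (6, 5, 0).

v_4 = (6, 5, 0)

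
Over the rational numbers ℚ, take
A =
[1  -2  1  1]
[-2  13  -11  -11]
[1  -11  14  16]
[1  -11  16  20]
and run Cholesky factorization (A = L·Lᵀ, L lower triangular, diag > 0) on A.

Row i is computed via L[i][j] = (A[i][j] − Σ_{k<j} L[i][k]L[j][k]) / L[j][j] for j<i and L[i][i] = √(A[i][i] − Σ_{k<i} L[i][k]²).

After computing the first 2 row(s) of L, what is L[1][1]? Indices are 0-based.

L[1][1] = 3

Step 1: L[0][0] = √(1) = 1.
  L[1][0] = (-2) / L[0][0] = -2.
Step 2: L[1][1] = √(9) = 3.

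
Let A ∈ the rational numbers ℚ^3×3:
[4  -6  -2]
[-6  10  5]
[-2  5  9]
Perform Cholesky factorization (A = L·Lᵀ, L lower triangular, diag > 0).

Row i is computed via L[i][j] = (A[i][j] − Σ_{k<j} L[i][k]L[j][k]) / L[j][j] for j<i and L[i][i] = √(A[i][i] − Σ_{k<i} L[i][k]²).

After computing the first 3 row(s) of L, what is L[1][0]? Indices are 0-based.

L[1][0] = -3

Step 1: L[0][0] = √(4) = 2.
  L[1][0] = (-6) / L[0][0] = -3.
Step 2: L[1][1] = √(1) = 1.
  L[2][0] = (-2) / L[0][0] = -1.
  L[2][1] = (2) / L[1][1] = 2.
Step 3: L[2][2] = √(4) = 2.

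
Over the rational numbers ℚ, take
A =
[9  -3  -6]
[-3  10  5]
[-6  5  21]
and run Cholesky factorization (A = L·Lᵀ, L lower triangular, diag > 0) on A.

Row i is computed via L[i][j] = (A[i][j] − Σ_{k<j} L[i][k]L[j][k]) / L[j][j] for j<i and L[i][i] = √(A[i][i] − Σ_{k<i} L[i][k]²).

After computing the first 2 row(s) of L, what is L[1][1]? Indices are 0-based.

L[1][1] = 3

Step 1: L[0][0] = √(9) = 3.
  L[1][0] = (-3) / L[0][0] = -1.
Step 2: L[1][1] = √(9) = 3.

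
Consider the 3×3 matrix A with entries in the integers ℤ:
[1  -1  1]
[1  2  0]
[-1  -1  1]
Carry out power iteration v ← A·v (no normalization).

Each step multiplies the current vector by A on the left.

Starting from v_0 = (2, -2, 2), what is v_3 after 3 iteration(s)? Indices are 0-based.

v_0 = (2, -2, 2).
v_1 = A·v_0 = (6, -2, 2).
v_2 = A·v_1 = (10, 2, -2).
v_3 = A·v_2 = (6, 14, -14).

v_3 = (6, 14, -14)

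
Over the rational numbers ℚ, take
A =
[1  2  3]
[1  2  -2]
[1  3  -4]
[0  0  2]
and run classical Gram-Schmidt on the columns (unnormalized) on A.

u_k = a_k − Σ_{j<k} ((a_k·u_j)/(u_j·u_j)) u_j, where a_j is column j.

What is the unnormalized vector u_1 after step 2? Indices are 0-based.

Step 1: u_0 = a_0 = (1, 1, 1, 0).
Step 2: u_1 = a_1 − (7/3)·u_0 = (-1/3, -1/3, 2/3, 0).

u_1 = (-1/3, -1/3, 2/3, 0)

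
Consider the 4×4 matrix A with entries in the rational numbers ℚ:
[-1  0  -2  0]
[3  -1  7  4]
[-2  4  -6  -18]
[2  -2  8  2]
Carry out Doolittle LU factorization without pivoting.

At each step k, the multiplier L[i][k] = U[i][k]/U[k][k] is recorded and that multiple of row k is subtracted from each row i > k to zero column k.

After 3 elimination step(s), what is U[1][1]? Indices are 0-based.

U[1][1] = -1

Step 1: pivot at (0,0) is -1.
  row1 ← row1 − (-3)·row0  ⇒  L[1][0]=-3, U row1=(0, -1, 1, 4)
  row2 ← row2 − (2)·row0  ⇒  L[2][0]=2, U row2=(0, 4, -2, -18)
  row3 ← row3 − (-2)·row0  ⇒  L[3][0]=-2, U row3=(0, -2, 4, 2)
Step 2: pivot at (1,1) is -1.
  row2 ← row2 − (-4)·row1  ⇒  L[2][1]=-4, U row2=(0, 0, 2, -2)
  row3 ← row3 − (2)·row1  ⇒  L[3][1]=2, U row3=(0, 0, 2, -6)
Step 3: pivot at (2,2) is 2.
  row3 ← row3 − (1)·row2  ⇒  L[3][2]=1, U row3=(0, 0, 0, -4)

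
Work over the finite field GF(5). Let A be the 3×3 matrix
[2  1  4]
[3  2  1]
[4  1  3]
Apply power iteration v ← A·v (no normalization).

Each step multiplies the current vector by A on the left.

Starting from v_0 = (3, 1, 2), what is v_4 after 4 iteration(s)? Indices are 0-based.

v_4 = (2, 4, 2)

v_0 = (3, 1, 2).
v_1 = A·v_0 = (0, 3, 4).
v_2 = A·v_1 = (4, 0, 0).
v_3 = A·v_2 = (3, 2, 1).
v_4 = A·v_3 = (2, 4, 2).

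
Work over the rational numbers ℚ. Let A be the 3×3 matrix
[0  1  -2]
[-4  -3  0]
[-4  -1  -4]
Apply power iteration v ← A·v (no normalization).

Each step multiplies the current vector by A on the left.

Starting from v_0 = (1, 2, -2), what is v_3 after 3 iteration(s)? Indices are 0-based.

v_0 = (1, 2, -2).
v_1 = A·v_0 = (6, -10, 2).
v_2 = A·v_1 = (-14, 6, -22).
v_3 = A·v_2 = (50, 38, 138).

v_3 = (50, 38, 138)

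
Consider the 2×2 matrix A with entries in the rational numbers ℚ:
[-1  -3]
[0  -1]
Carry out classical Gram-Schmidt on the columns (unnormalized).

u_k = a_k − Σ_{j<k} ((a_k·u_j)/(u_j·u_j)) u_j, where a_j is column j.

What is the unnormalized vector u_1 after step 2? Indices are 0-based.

u_1 = (0, -1)

Step 1: u_0 = a_0 = (-1, 0).
Step 2: u_1 = a_1 − (3)·u_0 = (0, -1).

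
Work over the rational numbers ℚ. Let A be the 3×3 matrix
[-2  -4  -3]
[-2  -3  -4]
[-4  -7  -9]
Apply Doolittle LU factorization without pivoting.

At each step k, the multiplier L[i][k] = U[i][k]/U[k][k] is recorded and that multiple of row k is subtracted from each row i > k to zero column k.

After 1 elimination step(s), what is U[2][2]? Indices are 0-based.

U[2][2] = -3

[col 0] pivot -2
  R1 -= 1*R0 → (0, 1, -1)  (L[1][0] := 1)
  R2 -= 2*R0 → (0, 1, -3)  (L[2][0] := 2)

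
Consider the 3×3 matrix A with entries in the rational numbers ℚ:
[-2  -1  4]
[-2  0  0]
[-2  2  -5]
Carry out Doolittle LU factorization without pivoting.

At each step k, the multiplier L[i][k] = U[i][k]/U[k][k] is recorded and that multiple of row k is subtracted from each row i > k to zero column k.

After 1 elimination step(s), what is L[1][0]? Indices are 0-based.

L[1][0] = 1

[col 0] pivot -2
  R1 -= 1*R0 → (0, 1, -4)  (L[1][0] := 1)
  R2 -= 1*R0 → (0, 3, -9)  (L[2][0] := 1)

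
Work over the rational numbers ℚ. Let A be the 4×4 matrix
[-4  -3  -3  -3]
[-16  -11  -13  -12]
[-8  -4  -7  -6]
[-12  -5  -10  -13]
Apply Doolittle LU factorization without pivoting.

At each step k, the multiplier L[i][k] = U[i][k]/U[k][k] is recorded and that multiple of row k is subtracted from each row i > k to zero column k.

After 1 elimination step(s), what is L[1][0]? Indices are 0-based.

L[1][0] = 4

Step 1: pivot at (0,0) is -4.
  row1 ← row1 − (4)·row0  ⇒  L[1][0]=4, U row1=(0, 1, -1, 0)
  row2 ← row2 − (2)·row0  ⇒  L[2][0]=2, U row2=(0, 2, -1, 0)
  row3 ← row3 − (3)·row0  ⇒  L[3][0]=3, U row3=(0, 4, -1, -4)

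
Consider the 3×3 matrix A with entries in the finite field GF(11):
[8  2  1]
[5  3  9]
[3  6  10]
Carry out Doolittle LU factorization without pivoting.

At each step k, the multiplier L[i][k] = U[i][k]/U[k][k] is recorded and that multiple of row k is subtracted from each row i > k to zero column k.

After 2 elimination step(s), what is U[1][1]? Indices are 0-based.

U[1][1] = 10

k=0: U[0][0]=8
  eliminate (1,0): mult=2, new row 1: (0, 10, 7); set L[1][0]=2
  eliminate (2,0): mult=10, new row 2: (0, 8, 0); set L[2][0]=10
k=1: U[1][1]=10
  eliminate (2,1): mult=3, new row 2: (0, 0, 1); set L[2][1]=3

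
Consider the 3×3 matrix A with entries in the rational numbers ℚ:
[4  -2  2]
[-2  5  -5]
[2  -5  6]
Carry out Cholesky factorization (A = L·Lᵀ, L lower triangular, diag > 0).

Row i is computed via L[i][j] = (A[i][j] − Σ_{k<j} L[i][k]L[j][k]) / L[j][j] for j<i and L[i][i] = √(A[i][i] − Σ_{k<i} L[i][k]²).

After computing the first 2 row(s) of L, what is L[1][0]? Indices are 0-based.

Step 1: L[0][0] = √(4) = 2.
  L[1][0] = (-2) / L[0][0] = -1.
Step 2: L[1][1] = √(4) = 2.

L[1][0] = -1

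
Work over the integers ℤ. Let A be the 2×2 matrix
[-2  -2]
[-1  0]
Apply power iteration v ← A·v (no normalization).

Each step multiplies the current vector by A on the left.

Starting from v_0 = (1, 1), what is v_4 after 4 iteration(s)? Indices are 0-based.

v_4 = (76, 28)

v_0 = (1, 1).
v_1 = A·v_0 = (-4, -1).
v_2 = A·v_1 = (10, 4).
v_3 = A·v_2 = (-28, -10).
v_4 = A·v_3 = (76, 28).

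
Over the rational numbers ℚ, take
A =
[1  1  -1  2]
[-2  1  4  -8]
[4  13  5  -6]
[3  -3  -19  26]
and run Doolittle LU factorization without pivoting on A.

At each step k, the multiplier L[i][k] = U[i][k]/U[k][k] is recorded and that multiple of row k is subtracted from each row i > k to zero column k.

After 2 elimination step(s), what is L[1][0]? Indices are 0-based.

Step 1: pivot at (0,0) is 1.
  row1 ← row1 − (-2)·row0  ⇒  L[1][0]=-2, U row1=(0, 3, 2, -4)
  row2 ← row2 − (4)·row0  ⇒  L[2][0]=4, U row2=(0, 9, 9, -14)
  row3 ← row3 − (3)·row0  ⇒  L[3][0]=3, U row3=(0, -6, -16, 20)
Step 2: pivot at (1,1) is 3.
  row2 ← row2 − (3)·row1  ⇒  L[2][1]=3, U row2=(0, 0, 3, -2)
  row3 ← row3 − (-2)·row1  ⇒  L[3][1]=-2, U row3=(0, 0, -12, 12)

L[1][0] = -2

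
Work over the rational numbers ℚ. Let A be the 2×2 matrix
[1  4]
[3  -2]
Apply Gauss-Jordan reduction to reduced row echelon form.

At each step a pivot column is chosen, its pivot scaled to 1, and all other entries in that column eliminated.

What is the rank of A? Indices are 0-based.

pivot(0,0)=1: scale R0 → (1, 4)
  clear (1,0): R1 −= (3)R0 → (0, -14)
pivot(1,1)=-14: scale R1 → (0, 1)
  clear (0,1): R0 −= (4)R1 → (1, 0)

rank = 2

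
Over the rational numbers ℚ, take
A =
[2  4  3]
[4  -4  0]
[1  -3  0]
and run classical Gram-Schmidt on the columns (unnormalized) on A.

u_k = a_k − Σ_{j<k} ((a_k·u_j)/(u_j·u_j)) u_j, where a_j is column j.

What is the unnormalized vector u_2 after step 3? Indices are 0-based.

Step 1: u_0 = a_0 = (2, 4, 1).
Step 2: u_1 = a_1 − (-11/21)·u_0 = (106/21, -40/21, -52/21).
Step 3: u_2 = a_2 − (2/7)·u_0 − (159/370)·u_1 = (48/185, -12/37, 144/185).

u_2 = (48/185, -12/37, 144/185)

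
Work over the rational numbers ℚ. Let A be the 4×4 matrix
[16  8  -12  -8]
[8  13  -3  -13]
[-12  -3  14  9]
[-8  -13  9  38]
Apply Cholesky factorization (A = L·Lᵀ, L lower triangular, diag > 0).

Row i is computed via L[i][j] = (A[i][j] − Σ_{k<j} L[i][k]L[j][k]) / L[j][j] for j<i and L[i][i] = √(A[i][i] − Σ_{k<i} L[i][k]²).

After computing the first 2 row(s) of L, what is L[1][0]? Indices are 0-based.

Step 1: L[0][0] = √(16) = 4.
  L[1][0] = (8) / L[0][0] = 2.
Step 2: L[1][1] = √(9) = 3.

L[1][0] = 2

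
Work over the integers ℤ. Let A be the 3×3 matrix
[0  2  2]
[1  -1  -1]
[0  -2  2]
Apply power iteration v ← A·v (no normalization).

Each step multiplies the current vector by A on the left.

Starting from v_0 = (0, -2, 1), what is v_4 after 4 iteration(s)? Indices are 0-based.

v_0 = (0, -2, 1).
v_1 = A·v_0 = (-2, 1, 6).
v_2 = A·v_1 = (14, -9, 10).
v_3 = A·v_2 = (2, 13, 38).
v_4 = A·v_3 = (102, -49, 50).

v_4 = (102, -49, 50)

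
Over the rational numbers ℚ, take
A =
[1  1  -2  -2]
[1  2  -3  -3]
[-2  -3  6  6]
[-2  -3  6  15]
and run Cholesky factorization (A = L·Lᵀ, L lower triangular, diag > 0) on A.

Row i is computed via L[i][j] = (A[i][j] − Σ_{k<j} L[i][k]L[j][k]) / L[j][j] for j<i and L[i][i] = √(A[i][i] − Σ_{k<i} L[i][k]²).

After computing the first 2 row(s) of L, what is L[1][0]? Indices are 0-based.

Step 1: L[0][0] = √(1) = 1.
  L[1][0] = (1) / L[0][0] = 1.
Step 2: L[1][1] = √(1) = 1.

L[1][0] = 1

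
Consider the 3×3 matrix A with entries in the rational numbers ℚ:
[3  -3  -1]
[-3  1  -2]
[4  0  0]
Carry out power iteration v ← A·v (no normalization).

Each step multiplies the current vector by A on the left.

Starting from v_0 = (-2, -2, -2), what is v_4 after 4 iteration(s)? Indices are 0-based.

v_4 = (-332, 388, -368)

v_0 = (-2, -2, -2).
v_1 = A·v_0 = (2, 8, -8).
v_2 = A·v_1 = (-10, 18, 8).
v_3 = A·v_2 = (-92, 32, -40).
v_4 = A·v_3 = (-332, 388, -368).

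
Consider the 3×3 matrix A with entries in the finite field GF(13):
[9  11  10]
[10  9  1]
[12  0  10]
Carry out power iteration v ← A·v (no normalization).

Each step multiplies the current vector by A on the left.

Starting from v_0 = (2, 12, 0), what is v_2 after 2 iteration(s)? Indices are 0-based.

v_0 = (2, 12, 0).
v_1 = A·v_0 = (7, 11, 11).
v_2 = A·v_1 = (8, 11, 12).

v_2 = (8, 11, 12)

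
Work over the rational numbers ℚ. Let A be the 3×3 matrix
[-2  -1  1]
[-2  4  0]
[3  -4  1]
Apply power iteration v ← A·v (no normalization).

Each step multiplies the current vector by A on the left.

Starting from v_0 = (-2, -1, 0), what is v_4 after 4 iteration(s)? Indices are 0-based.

v_4 = (-61, -158, 222)

v_0 = (-2, -1, 0).
v_1 = A·v_0 = (5, 0, -2).
v_2 = A·v_1 = (-12, -10, 13).
v_3 = A·v_2 = (47, -16, 17).
v_4 = A·v_3 = (-61, -158, 222).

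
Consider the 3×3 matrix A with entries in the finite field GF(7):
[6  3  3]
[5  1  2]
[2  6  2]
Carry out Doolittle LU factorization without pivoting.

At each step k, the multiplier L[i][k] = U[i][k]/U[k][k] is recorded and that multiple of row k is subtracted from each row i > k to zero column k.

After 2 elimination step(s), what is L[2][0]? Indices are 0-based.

Step 1: pivot at (0,0) is 6.
  row1 ← row1 − (2)·row0  ⇒  L[1][0]=2, U row1=(0, 2, 3)
  row2 ← row2 − (5)·row0  ⇒  L[2][0]=5, U row2=(0, 5, 1)
Step 2: pivot at (1,1) is 2.
  row2 ← row2 − (6)·row1  ⇒  L[2][1]=6, U row2=(0, 0, 4)

L[2][0] = 5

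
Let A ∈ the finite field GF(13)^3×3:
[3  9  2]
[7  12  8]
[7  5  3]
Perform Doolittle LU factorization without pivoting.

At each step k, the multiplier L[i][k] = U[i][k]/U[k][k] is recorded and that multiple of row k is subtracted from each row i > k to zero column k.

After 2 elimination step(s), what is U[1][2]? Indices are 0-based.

[col 0] pivot 3
  R1 -= 11*R0 → (0, 4, 12)  (L[1][0] := 11)
  R2 -= 11*R0 → (0, 10, 7)  (L[2][0] := 11)
[col 1] pivot 4
  R2 -= 9*R1 → (0, 0, 3)  (L[2][1] := 9)

U[1][2] = 12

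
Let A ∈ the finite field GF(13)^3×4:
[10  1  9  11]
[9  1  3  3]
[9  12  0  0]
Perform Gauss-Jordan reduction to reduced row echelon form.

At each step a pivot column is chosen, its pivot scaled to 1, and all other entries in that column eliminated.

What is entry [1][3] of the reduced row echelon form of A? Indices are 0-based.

[1] R0 /= 10  ⇒  (1, 4, 10, 5)
     R1 -= 9·R0  ⇒  (0, 4, 4, 10)
     R2 -= 9·R0  ⇒  (0, 2, 1, 7)
[2] R1 /= 4  ⇒  (0, 1, 1, 9)
     R0 -= 4·R1  ⇒  (1, 0, 6, 8)
     R2 -= 2·R1  ⇒  (0, 0, 12, 2)
[3] R2 /= 12  ⇒  (0, 0, 1, 11)
     R0 -= 6·R2  ⇒  (1, 0, 0, 7)
     R1 -= 1·R2  ⇒  (0, 1, 0, 11)

M[1][3] = 11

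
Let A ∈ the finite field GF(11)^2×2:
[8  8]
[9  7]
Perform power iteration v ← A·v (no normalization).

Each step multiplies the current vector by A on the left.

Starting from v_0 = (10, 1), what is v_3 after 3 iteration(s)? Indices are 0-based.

v_0 = (10, 1).
v_1 = A·v_0 = (0, 9).
v_2 = A·v_1 = (6, 8).
v_3 = A·v_2 = (2, 0).

v_3 = (2, 0)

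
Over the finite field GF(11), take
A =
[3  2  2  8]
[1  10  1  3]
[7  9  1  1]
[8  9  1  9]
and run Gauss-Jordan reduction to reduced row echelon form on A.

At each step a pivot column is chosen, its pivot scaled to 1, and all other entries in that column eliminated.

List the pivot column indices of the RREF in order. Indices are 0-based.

pivot columns: 0, 1, 2, 3

step 1: normalize row 0 (÷3) = (1, 8, 8, 10)
  row 1: subtract 1×row0 = (0, 2, 4, 4)
  row 2: subtract 7×row0 = (0, 8, 0, 8)
  row 3: subtract 8×row0 = (0, 0, 3, 6)
step 2: normalize row 1 (÷2) = (0, 1, 2, 2)
  row 0: subtract 8×row1 = (1, 0, 3, 5)
  row 2: subtract 8×row1 = (0, 0, 6, 3)
step 3: normalize row 2 (÷6) = (0, 0, 1, 6)
  row 0: subtract 3×row2 = (1, 0, 0, 9)
  row 1: subtract 2×row2 = (0, 1, 0, 1)
  row 3: subtract 3×row2 = (0, 0, 0, 10)
step 4: normalize row 3 (÷10) = (0, 0, 0, 1)
  row 0: subtract 9×row3 = (1, 0, 0, 0)
  row 1: subtract 1×row3 = (0, 1, 0, 0)
  row 2: subtract 6×row3 = (0, 0, 1, 0)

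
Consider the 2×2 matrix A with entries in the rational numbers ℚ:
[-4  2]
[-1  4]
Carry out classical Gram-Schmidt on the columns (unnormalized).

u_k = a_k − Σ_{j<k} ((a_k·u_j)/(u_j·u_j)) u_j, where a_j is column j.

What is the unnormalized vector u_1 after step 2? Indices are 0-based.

Step 1: u_0 = a_0 = (-4, -1).
Step 2: u_1 = a_1 − (-12/17)·u_0 = (-14/17, 56/17).

u_1 = (-14/17, 56/17)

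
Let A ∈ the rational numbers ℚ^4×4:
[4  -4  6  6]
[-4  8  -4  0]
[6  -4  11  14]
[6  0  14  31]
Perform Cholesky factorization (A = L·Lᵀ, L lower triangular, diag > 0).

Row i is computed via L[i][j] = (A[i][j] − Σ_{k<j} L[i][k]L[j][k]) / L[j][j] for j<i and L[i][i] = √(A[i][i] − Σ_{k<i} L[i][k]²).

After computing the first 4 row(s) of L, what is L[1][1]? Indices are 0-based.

L[1][1] = 2

Step 1: L[0][0] = √(4) = 2.
  L[1][0] = (-4) / L[0][0] = -2.
Step 2: L[1][1] = √(4) = 2.
  L[2][0] = (6) / L[0][0] = 3.
  L[2][1] = (2) / L[1][1] = 1.
Step 3: L[2][2] = √(1) = 1.
  L[3][0] = (6) / L[0][0] = 3.
  L[3][1] = (6) / L[1][1] = 3.
  L[3][2] = (2) / L[2][2] = 2.
Step 4: L[3][3] = √(9) = 3.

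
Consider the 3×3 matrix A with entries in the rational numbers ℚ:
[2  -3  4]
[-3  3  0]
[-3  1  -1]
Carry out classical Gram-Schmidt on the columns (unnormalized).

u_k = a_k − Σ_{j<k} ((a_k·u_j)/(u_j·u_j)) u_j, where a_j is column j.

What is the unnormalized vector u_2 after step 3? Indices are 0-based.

Step 1: u_0 = a_0 = (2, -3, -3).
Step 2: u_1 = a_1 − (-9/11)·u_0 = (-15/11, 6/11, -16/11).
Step 3: u_2 = a_2 − (1/2)·u_0 − (-44/47)·u_1 = (81/47, 189/94, -81/94).

u_2 = (81/47, 189/94, -81/94)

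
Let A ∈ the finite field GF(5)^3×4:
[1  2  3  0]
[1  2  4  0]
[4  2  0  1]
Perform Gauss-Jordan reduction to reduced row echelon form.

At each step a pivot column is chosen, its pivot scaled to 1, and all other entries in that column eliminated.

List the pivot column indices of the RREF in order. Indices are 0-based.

step 1: normalize row 0 (÷1) = (1, 2, 3, 0)
  row 1: subtract 1×row0 = (0, 0, 1, 0)
  row 2: subtract 4×row0 = (0, 4, 3, 1)
step 2: exchange rows 1,2
step 2: normalize row 1 (÷4) = (0, 1, 2, 4)
  row 0: subtract 2×row1 = (1, 0, 4, 2)
step 3: normalize row 2 (÷1) = (0, 0, 1, 0)
  row 0: subtract 4×row2 = (1, 0, 0, 2)
  row 1: subtract 2×row2 = (0, 1, 0, 4)

pivot columns: 0, 1, 2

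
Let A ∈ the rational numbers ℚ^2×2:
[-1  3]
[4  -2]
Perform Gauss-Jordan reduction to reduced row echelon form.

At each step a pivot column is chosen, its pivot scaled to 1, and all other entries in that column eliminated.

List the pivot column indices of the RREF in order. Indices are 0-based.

step 1: normalize row 0 (÷-1) = (1, -3)
  row 1: subtract 4×row0 = (0, 10)
step 2: normalize row 1 (÷10) = (0, 1)
  row 0: subtract -3×row1 = (1, 0)

pivot columns: 0, 1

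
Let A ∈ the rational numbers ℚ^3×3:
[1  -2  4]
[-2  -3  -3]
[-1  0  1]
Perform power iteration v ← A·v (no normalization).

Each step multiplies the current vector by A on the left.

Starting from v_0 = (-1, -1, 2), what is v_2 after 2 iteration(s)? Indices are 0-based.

v_0 = (-1, -1, 2).
v_1 = A·v_0 = (9, -1, 3).
v_2 = A·v_1 = (23, -24, -6).

v_2 = (23, -24, -6)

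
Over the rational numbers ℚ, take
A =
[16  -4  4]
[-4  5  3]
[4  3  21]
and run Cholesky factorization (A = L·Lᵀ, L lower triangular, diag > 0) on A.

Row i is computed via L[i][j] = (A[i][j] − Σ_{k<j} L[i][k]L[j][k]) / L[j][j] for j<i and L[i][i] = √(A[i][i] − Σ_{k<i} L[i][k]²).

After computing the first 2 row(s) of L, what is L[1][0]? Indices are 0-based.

L[1][0] = -1

Step 1: L[0][0] = √(16) = 4.
  L[1][0] = (-4) / L[0][0] = -1.
Step 2: L[1][1] = √(4) = 2.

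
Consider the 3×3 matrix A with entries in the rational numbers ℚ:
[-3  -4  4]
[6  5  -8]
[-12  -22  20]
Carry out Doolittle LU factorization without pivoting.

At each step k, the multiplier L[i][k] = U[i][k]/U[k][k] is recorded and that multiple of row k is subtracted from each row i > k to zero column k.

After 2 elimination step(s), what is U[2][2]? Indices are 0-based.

Step 1: pivot at (0,0) is -3.
  row1 ← row1 − (-2)·row0  ⇒  L[1][0]=-2, U row1=(0, -3, 0)
  row2 ← row2 − (4)·row0  ⇒  L[2][0]=4, U row2=(0, -6, 4)
Step 2: pivot at (1,1) is -3.
  row2 ← row2 − (2)·row1  ⇒  L[2][1]=2, U row2=(0, 0, 4)

U[2][2] = 4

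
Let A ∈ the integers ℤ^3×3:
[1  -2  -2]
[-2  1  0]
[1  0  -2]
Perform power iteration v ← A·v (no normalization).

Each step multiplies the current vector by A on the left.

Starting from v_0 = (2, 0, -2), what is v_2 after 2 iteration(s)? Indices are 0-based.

v_2 = (2, -16, -6)

v_0 = (2, 0, -2).
v_1 = A·v_0 = (6, -4, 6).
v_2 = A·v_1 = (2, -16, -6).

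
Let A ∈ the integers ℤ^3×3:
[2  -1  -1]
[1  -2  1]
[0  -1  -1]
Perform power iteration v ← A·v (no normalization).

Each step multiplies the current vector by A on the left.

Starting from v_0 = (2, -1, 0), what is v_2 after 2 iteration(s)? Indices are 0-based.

v_2 = (5, -2, -5)

v_0 = (2, -1, 0).
v_1 = A·v_0 = (5, 4, 1).
v_2 = A·v_1 = (5, -2, -5).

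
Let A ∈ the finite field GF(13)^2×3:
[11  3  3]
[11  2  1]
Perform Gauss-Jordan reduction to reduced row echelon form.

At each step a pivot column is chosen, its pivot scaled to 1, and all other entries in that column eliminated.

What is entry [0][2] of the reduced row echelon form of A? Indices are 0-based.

M[0][2] = 8

[1] R0 /= 11  ⇒  (1, 5, 5)
     R1 -= 11·R0  ⇒  (0, 12, 11)
[2] R1 /= 12  ⇒  (0, 1, 2)
     R0 -= 5·R1  ⇒  (1, 0, 8)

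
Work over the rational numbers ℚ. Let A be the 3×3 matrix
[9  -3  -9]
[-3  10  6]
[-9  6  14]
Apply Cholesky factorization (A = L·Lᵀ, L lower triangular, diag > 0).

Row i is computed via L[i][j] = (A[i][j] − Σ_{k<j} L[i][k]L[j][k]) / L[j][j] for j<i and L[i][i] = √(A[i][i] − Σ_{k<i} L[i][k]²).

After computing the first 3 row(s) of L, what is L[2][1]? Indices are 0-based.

L[2][1] = 1

Step 1: L[0][0] = √(9) = 3.
  L[1][0] = (-3) / L[0][0] = -1.
Step 2: L[1][1] = √(9) = 3.
  L[2][0] = (-9) / L[0][0] = -3.
  L[2][1] = (3) / L[1][1] = 1.
Step 3: L[2][2] = √(4) = 2.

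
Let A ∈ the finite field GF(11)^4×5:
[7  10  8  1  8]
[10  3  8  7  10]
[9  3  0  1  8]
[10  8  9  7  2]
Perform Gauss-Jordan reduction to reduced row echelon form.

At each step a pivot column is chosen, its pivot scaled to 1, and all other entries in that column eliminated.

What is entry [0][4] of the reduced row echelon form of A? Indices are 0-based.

step 1: normalize row 0 (÷7) = (1, 3, 9, 8, 9)
  row 1: subtract 10×row0 = (0, 6, 6, 4, 8)
  row 2: subtract 9×row0 = (0, 9, 7, 6, 4)
  row 3: subtract 10×row0 = (0, 0, 7, 4, 0)
step 2: normalize row 1 (÷6) = (0, 1, 1, 8, 5)
  row 0: subtract 3×row1 = (1, 0, 6, 6, 5)
  row 2: subtract 9×row1 = (0, 0, 9, 0, 3)
step 3: normalize row 2 (÷9) = (0, 0, 1, 0, 4)
  row 0: subtract 6×row2 = (1, 0, 0, 6, 3)
  row 1: subtract 1×row2 = (0, 1, 0, 8, 1)
  row 3: subtract 7×row2 = (0, 0, 0, 4, 5)
step 4: normalize row 3 (÷4) = (0, 0, 0, 1, 4)
  row 0: subtract 6×row3 = (1, 0, 0, 0, 1)
  row 1: subtract 8×row3 = (0, 1, 0, 0, 2)

M[0][4] = 1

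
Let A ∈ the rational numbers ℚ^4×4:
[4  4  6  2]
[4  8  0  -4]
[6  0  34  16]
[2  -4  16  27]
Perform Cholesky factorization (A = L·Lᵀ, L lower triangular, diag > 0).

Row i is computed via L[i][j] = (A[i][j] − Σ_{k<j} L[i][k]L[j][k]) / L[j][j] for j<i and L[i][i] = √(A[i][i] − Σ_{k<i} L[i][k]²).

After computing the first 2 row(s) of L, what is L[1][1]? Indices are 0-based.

L[1][1] = 2

Step 1: L[0][0] = √(4) = 2.
  L[1][0] = (4) / L[0][0] = 2.
Step 2: L[1][1] = √(4) = 2.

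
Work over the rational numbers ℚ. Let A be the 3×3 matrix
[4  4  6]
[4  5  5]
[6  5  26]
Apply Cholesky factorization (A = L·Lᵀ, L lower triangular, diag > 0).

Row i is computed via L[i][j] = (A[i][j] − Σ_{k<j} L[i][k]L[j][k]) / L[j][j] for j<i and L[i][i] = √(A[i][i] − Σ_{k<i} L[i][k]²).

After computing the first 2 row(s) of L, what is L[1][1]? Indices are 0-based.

L[1][1] = 1

Step 1: L[0][0] = √(4) = 2.
  L[1][0] = (4) / L[0][0] = 2.
Step 2: L[1][1] = √(1) = 1.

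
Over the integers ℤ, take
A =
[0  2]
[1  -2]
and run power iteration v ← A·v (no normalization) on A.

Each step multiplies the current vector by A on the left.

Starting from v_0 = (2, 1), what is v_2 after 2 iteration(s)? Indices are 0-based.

v_2 = (0, 2)

v_0 = (2, 1).
v_1 = A·v_0 = (2, 0).
v_2 = A·v_1 = (0, 2).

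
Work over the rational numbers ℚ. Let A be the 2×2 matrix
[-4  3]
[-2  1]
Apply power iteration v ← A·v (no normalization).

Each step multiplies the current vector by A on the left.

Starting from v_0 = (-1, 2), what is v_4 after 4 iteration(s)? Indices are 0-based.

v_0 = (-1, 2).
v_1 = A·v_0 = (10, 4).
v_2 = A·v_1 = (-28, -16).
v_3 = A·v_2 = (64, 40).
v_4 = A·v_3 = (-136, -88).

v_4 = (-136, -88)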